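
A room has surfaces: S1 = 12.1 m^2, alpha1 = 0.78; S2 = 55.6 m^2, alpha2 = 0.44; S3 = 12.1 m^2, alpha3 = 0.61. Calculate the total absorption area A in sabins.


Given surfaces:
  Surface 1: 12.1 * 0.78 = 9.438
  Surface 2: 55.6 * 0.44 = 24.464
  Surface 3: 12.1 * 0.61 = 7.381
Formula: A = sum(Si * alpha_i)
A = 9.438 + 24.464 + 7.381
A = 41.28

41.28 sabins


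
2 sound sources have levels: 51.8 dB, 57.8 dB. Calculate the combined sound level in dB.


Formula: L_total = 10 * log10( sum(10^(Li/10)) )
  Source 1: 10^(51.8/10) = 151356.1248
  Source 2: 10^(57.8/10) = 602559.5861
Sum of linear values = 753915.7109
L_total = 10 * log10(753915.7109) = 58.77

58.77 dB


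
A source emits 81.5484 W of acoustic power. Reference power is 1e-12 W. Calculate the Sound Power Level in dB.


Given values:
  W = 81.5484 W
  W_ref = 1e-12 W
Formula: SWL = 10 * log10(W / W_ref)
Compute ratio: W / W_ref = 81548400000000
Compute log10: log10(81548400000000) = 13.911415
Multiply: SWL = 10 * 13.911415 = 139.11

139.11 dB


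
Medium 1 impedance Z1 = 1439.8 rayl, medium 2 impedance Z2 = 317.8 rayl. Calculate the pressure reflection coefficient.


Given values:
  Z1 = 1439.8 rayl, Z2 = 317.8 rayl
Formula: R = (Z2 - Z1) / (Z2 + Z1)
Numerator: Z2 - Z1 = 317.8 - 1439.8 = -1122.0
Denominator: Z2 + Z1 = 317.8 + 1439.8 = 1757.6
R = -1122.0 / 1757.6 = -0.6384

-0.6384


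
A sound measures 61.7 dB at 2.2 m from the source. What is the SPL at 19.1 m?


Given values:
  SPL1 = 61.7 dB, r1 = 2.2 m, r2 = 19.1 m
Formula: SPL2 = SPL1 - 20 * log10(r2 / r1)
Compute ratio: r2 / r1 = 19.1 / 2.2 = 8.6818
Compute log10: log10(8.6818) = 0.93861
Compute drop: 20 * 0.93861 = 18.7722
SPL2 = 61.7 - 18.7722 = 42.93

42.93 dB


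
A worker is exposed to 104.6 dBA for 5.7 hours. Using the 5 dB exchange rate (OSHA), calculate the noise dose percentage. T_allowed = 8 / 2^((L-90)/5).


Given values:
  L = 104.6 dBA, T = 5.7 hours
Formula: T_allowed = 8 / 2^((L - 90) / 5)
Compute exponent: (104.6 - 90) / 5 = 2.92
Compute 2^(2.92) = 7.568461
T_allowed = 8 / 7.568461 = 1.057018 hours
Dose = (T / T_allowed) * 100
Dose = (5.7 / 1.057018) * 100 = 539.25

539.25 %


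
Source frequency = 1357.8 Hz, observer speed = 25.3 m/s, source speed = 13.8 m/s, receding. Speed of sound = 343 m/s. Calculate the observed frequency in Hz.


Given values:
  f_s = 1357.8 Hz, v_o = 25.3 m/s, v_s = 13.8 m/s
  Direction: receding
Formula: f_o = f_s * (c - v_o) / (c + v_s)
Numerator: c - v_o = 343 - 25.3 = 317.7
Denominator: c + v_s = 343 + 13.8 = 356.8
f_o = 1357.8 * 317.7 / 356.8 = 1209.01

1209.01 Hz


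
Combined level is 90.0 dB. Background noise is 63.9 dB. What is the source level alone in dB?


Given values:
  L_total = 90.0 dB, L_bg = 63.9 dB
Formula: L_source = 10 * log10(10^(L_total/10) - 10^(L_bg/10))
Convert to linear:
  10^(90.0/10) = 1000000000.0
  10^(63.9/10) = 2454708.9157
Difference: 1000000000.0 - 2454708.9157 = 997545291.0843
L_source = 10 * log10(997545291.0843) = 89.99

89.99 dB


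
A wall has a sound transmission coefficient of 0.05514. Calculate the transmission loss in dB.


Given values:
  tau = 0.05514
Formula: TL = 10 * log10(1 / tau)
Compute 1 / tau = 1 / 0.05514 = 18.1357
Compute log10(18.1357) = 1.258534
TL = 10 * 1.258534 = 12.59

12.59 dB


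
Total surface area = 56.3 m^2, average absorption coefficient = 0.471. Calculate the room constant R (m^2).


Given values:
  S = 56.3 m^2, alpha = 0.471
Formula: R = S * alpha / (1 - alpha)
Numerator: 56.3 * 0.471 = 26.5173
Denominator: 1 - 0.471 = 0.529
R = 26.5173 / 0.529 = 50.13

50.13 m^2


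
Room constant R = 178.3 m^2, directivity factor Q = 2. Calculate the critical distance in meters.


Given values:
  R = 178.3 m^2, Q = 2
Formula: d_c = 0.141 * sqrt(Q * R)
Compute Q * R = 2 * 178.3 = 356.6
Compute sqrt(356.6) = 18.8839
d_c = 0.141 * 18.8839 = 2.663

2.663 m


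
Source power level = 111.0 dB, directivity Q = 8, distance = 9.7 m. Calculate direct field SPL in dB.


Given values:
  Lw = 111.0 dB, Q = 8, r = 9.7 m
Formula: SPL = Lw + 10 * log10(Q / (4 * pi * r^2))
Compute 4 * pi * r^2 = 4 * pi * 9.7^2 = 1182.3698
Compute Q / denom = 8 / 1182.3698 = 0.00676607
Compute 10 * log10(0.00676607) = -21.6966
SPL = 111.0 + (-21.6966) = 89.3

89.3 dB


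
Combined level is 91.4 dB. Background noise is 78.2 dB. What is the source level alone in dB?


Given values:
  L_total = 91.4 dB, L_bg = 78.2 dB
Formula: L_source = 10 * log10(10^(L_total/10) - 10^(L_bg/10))
Convert to linear:
  10^(91.4/10) = 1380384264.6029
  10^(78.2/10) = 66069344.8008
Difference: 1380384264.6029 - 66069344.8008 = 1314314919.8021
L_source = 10 * log10(1314314919.8021) = 91.19

91.19 dB


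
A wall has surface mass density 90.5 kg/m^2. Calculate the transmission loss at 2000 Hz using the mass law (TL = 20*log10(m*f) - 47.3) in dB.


Given values:
  m = 90.5 kg/m^2, f = 2000 Hz
Formula: TL = 20 * log10(m * f) - 47.3
Compute m * f = 90.5 * 2000 = 181000.0
Compute log10(181000.0) = 5.257679
Compute 20 * 5.257679 = 105.1536
TL = 105.1536 - 47.3 = 57.85

57.85 dB


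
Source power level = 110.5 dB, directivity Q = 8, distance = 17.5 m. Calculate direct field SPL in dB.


Given values:
  Lw = 110.5 dB, Q = 8, r = 17.5 m
Formula: SPL = Lw + 10 * log10(Q / (4 * pi * r^2))
Compute 4 * pi * r^2 = 4 * pi * 17.5^2 = 3848.451
Compute Q / denom = 8 / 3848.451 = 0.00207876
Compute 10 * log10(0.00207876) = -26.822
SPL = 110.5 + (-26.822) = 83.68

83.68 dB


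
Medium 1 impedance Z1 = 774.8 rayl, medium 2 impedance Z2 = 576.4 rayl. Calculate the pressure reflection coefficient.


Given values:
  Z1 = 774.8 rayl, Z2 = 576.4 rayl
Formula: R = (Z2 - Z1) / (Z2 + Z1)
Numerator: Z2 - Z1 = 576.4 - 774.8 = -198.4
Denominator: Z2 + Z1 = 576.4 + 774.8 = 1351.2
R = -198.4 / 1351.2 = -0.1468

-0.1468


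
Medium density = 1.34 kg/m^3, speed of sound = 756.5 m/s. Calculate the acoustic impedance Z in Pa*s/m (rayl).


Given values:
  rho = 1.34 kg/m^3
  c = 756.5 m/s
Formula: Z = rho * c
Z = 1.34 * 756.5
Z = 1013.71

1013.71 rayl


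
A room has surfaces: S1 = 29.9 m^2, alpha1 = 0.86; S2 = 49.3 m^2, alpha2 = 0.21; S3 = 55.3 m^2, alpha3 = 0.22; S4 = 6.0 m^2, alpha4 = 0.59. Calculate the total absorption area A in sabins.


Given surfaces:
  Surface 1: 29.9 * 0.86 = 25.714
  Surface 2: 49.3 * 0.21 = 10.353
  Surface 3: 55.3 * 0.22 = 12.166
  Surface 4: 6.0 * 0.59 = 3.54
Formula: A = sum(Si * alpha_i)
A = 25.714 + 10.353 + 12.166 + 3.54
A = 51.77

51.77 sabins


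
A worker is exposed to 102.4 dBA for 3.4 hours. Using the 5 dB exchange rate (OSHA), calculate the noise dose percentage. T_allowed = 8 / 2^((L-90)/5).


Given values:
  L = 102.4 dBA, T = 3.4 hours
Formula: T_allowed = 8 / 2^((L - 90) / 5)
Compute exponent: (102.4 - 90) / 5 = 2.48
Compute 2^(2.48) = 5.578975
T_allowed = 8 / 5.578975 = 1.433955 hours
Dose = (T / T_allowed) * 100
Dose = (3.4 / 1.433955) * 100 = 237.11

237.11 %


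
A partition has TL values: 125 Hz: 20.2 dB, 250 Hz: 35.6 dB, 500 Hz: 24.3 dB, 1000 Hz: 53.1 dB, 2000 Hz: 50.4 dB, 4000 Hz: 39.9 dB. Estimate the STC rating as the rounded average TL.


Given TL values at each frequency:
  125 Hz: 20.2 dB
  250 Hz: 35.6 dB
  500 Hz: 24.3 dB
  1000 Hz: 53.1 dB
  2000 Hz: 50.4 dB
  4000 Hz: 39.9 dB
Formula: STC ~ round(average of TL values)
Sum = 20.2 + 35.6 + 24.3 + 53.1 + 50.4 + 39.9 = 223.5
Average = 223.5 / 6 = 37.25
Rounded: 37

37


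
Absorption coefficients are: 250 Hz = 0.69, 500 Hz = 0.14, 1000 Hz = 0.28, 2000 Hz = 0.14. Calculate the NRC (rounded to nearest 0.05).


Given values:
  a_250 = 0.69, a_500 = 0.14
  a_1000 = 0.28, a_2000 = 0.14
Formula: NRC = (a250 + a500 + a1000 + a2000) / 4
Sum = 0.69 + 0.14 + 0.28 + 0.14 = 1.25
NRC = 1.25 / 4 = 0.3125
Rounded to nearest 0.05: 0.3

0.3


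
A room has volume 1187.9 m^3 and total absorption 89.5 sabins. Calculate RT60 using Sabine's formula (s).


Given values:
  V = 1187.9 m^3
  A = 89.5 sabins
Formula: RT60 = 0.161 * V / A
Numerator: 0.161 * 1187.9 = 191.2519
RT60 = 191.2519 / 89.5 = 2.137

2.137 s


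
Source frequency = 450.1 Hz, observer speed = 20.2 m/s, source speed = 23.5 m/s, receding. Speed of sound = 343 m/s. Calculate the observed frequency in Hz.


Given values:
  f_s = 450.1 Hz, v_o = 20.2 m/s, v_s = 23.5 m/s
  Direction: receding
Formula: f_o = f_s * (c - v_o) / (c + v_s)
Numerator: c - v_o = 343 - 20.2 = 322.8
Denominator: c + v_s = 343 + 23.5 = 366.5
f_o = 450.1 * 322.8 / 366.5 = 396.43

396.43 Hz


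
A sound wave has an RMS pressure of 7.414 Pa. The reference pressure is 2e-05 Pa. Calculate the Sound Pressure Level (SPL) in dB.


Given values:
  p = 7.414 Pa
  p_ref = 2e-05 Pa
Formula: SPL = 20 * log10(p / p_ref)
Compute ratio: p / p_ref = 7.414 / 2e-05 = 370700
Compute log10: log10(370700) = 5.569023
Multiply: SPL = 20 * 5.569023 = 111.38

111.38 dB


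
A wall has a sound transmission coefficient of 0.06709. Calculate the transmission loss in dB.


Given values:
  tau = 0.06709
Formula: TL = 10 * log10(1 / tau)
Compute 1 / tau = 1 / 0.06709 = 14.9054
Compute log10(14.9054) = 1.173344
TL = 10 * 1.173344 = 11.73

11.73 dB


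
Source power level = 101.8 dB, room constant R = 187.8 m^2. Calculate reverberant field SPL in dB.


Given values:
  Lw = 101.8 dB, R = 187.8 m^2
Formula: SPL = Lw + 10 * log10(4 / R)
Compute 4 / R = 4 / 187.8 = 0.021299
Compute 10 * log10(0.021299) = -16.7164
SPL = 101.8 + (-16.7164) = 85.08

85.08 dB


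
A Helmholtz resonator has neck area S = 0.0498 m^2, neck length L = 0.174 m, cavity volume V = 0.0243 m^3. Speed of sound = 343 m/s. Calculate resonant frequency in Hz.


Given values:
  S = 0.0498 m^2, L = 0.174 m, V = 0.0243 m^3, c = 343 m/s
Formula: f = (c / (2*pi)) * sqrt(S / (V * L))
Compute V * L = 0.0243 * 0.174 = 0.0042282
Compute S / (V * L) = 0.0498 / 0.0042282 = 11.7781
Compute sqrt(11.7781) = 3.431924
Compute c / (2*pi) = 343 / 6.283185 = 54.590148
f = 54.590148 * 3.431924 = 187.35

187.35 Hz


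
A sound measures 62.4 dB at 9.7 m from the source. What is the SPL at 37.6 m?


Given values:
  SPL1 = 62.4 dB, r1 = 9.7 m, r2 = 37.6 m
Formula: SPL2 = SPL1 - 20 * log10(r2 / r1)
Compute ratio: r2 / r1 = 37.6 / 9.7 = 3.8763
Compute log10: log10(3.8763) = 0.588417
Compute drop: 20 * 0.588417 = 11.7683
SPL2 = 62.4 - 11.7683 = 50.63

50.63 dB


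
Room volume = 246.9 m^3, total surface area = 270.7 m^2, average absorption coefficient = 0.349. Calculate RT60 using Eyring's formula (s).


Given values:
  V = 246.9 m^3, S = 270.7 m^2, alpha = 0.349
Formula: RT60 = 0.161 * V / (-S * ln(1 - alpha))
Compute ln(1 - 0.349) = ln(0.651) = -0.429246
Denominator: -270.7 * -0.429246 = 116.1969
Numerator: 0.161 * 246.9 = 39.7509
RT60 = 39.7509 / 116.1969 = 0.342

0.342 s


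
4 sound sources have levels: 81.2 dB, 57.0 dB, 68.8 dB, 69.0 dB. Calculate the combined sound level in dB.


Formula: L_total = 10 * log10( sum(10^(Li/10)) )
  Source 1: 10^(81.2/10) = 131825673.8556
  Source 2: 10^(57.0/10) = 501187.2336
  Source 3: 10^(68.8/10) = 7585775.7503
  Source 4: 10^(69.0/10) = 7943282.3472
Sum of linear values = 147855919.1867
L_total = 10 * log10(147855919.1867) = 81.7

81.7 dB


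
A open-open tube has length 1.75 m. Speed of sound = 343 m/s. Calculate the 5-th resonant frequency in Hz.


Given values:
  Tube type: open-open, L = 1.75 m, c = 343 m/s, n = 5
Formula: f_n = n * c / (2 * L)
Compute 2 * L = 2 * 1.75 = 3.5
f = 5 * 343 / 3.5
f = 490.0

490.0 Hz


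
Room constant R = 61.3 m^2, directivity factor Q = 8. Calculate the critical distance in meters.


Given values:
  R = 61.3 m^2, Q = 8
Formula: d_c = 0.141 * sqrt(Q * R)
Compute Q * R = 8 * 61.3 = 490.4
Compute sqrt(490.4) = 22.145
d_c = 0.141 * 22.145 = 3.122

3.122 m


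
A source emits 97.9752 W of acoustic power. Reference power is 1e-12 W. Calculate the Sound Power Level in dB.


Given values:
  W = 97.9752 W
  W_ref = 1e-12 W
Formula: SWL = 10 * log10(W / W_ref)
Compute ratio: W / W_ref = 97975200000000
Compute log10: log10(97975200000000) = 13.991116
Multiply: SWL = 10 * 13.991116 = 139.91

139.91 dB


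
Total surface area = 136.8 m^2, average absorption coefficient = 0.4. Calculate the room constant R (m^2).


Given values:
  S = 136.8 m^2, alpha = 0.4
Formula: R = S * alpha / (1 - alpha)
Numerator: 136.8 * 0.4 = 54.72
Denominator: 1 - 0.4 = 0.6
R = 54.72 / 0.6 = 91.2

91.2 m^2


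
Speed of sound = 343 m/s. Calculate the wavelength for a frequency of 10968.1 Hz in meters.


Given values:
  c = 343 m/s, f = 10968.1 Hz
Formula: lambda = c / f
lambda = 343 / 10968.1
lambda = 0.0313

0.0313 m


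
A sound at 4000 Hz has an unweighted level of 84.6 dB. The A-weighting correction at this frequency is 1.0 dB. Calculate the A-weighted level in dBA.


Given values:
  SPL = 84.6 dB
  A-weighting at 4000 Hz = 1.0 dB
Formula: L_A = SPL + A_weight
L_A = 84.6 + (1.0)
L_A = 85.6

85.6 dBA


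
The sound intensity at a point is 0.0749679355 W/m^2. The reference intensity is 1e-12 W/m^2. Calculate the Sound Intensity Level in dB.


Given values:
  I = 0.0749679355 W/m^2
  I_ref = 1e-12 W/m^2
Formula: SIL = 10 * log10(I / I_ref)
Compute ratio: I / I_ref = 74967935500
Compute log10: log10(74967935500) = 10.874876
Multiply: SIL = 10 * 10.874876 = 108.75

108.75 dB


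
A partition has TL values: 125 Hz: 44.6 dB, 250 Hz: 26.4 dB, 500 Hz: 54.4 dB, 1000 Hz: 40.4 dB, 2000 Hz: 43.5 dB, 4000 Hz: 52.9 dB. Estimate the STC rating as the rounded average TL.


Given TL values at each frequency:
  125 Hz: 44.6 dB
  250 Hz: 26.4 dB
  500 Hz: 54.4 dB
  1000 Hz: 40.4 dB
  2000 Hz: 43.5 dB
  4000 Hz: 52.9 dB
Formula: STC ~ round(average of TL values)
Sum = 44.6 + 26.4 + 54.4 + 40.4 + 43.5 + 52.9 = 262.2
Average = 262.2 / 6 = 43.7
Rounded: 44

44


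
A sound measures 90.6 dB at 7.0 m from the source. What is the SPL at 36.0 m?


Given values:
  SPL1 = 90.6 dB, r1 = 7.0 m, r2 = 36.0 m
Formula: SPL2 = SPL1 - 20 * log10(r2 / r1)
Compute ratio: r2 / r1 = 36.0 / 7.0 = 5.1429
Compute log10: log10(5.1429) = 0.711208
Compute drop: 20 * 0.711208 = 14.2242
SPL2 = 90.6 - 14.2242 = 76.38

76.38 dB


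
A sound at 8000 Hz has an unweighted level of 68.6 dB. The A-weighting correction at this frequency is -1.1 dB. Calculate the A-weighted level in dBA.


Given values:
  SPL = 68.6 dB
  A-weighting at 8000 Hz = -1.1 dB
Formula: L_A = SPL + A_weight
L_A = 68.6 + (-1.1)
L_A = 67.5

67.5 dBA


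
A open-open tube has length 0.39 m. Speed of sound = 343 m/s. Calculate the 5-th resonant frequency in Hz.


Given values:
  Tube type: open-open, L = 0.39 m, c = 343 m/s, n = 5
Formula: f_n = n * c / (2 * L)
Compute 2 * L = 2 * 0.39 = 0.78
f = 5 * 343 / 0.78
f = 2198.72

2198.72 Hz


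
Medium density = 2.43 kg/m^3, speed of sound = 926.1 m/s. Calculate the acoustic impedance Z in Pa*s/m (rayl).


Given values:
  rho = 2.43 kg/m^3
  c = 926.1 m/s
Formula: Z = rho * c
Z = 2.43 * 926.1
Z = 2250.42

2250.42 rayl


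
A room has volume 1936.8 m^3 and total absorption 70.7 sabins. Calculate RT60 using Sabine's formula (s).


Given values:
  V = 1936.8 m^3
  A = 70.7 sabins
Formula: RT60 = 0.161 * V / A
Numerator: 0.161 * 1936.8 = 311.8248
RT60 = 311.8248 / 70.7 = 4.411

4.411 s


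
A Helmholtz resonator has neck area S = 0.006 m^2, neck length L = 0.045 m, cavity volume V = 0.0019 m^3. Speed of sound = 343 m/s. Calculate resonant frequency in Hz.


Given values:
  S = 0.006 m^2, L = 0.045 m, V = 0.0019 m^3, c = 343 m/s
Formula: f = (c / (2*pi)) * sqrt(S / (V * L))
Compute V * L = 0.0019 * 0.045 = 8.55e-05
Compute S / (V * L) = 0.006 / 8.55e-05 = 70.1754
Compute sqrt(70.1754) = 8.377076
Compute c / (2*pi) = 343 / 6.283185 = 54.590148
f = 54.590148 * 8.377076 = 457.31

457.31 Hz


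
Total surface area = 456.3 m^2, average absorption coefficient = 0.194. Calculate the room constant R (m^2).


Given values:
  S = 456.3 m^2, alpha = 0.194
Formula: R = S * alpha / (1 - alpha)
Numerator: 456.3 * 0.194 = 88.5222
Denominator: 1 - 0.194 = 0.806
R = 88.5222 / 0.806 = 109.83

109.83 m^2


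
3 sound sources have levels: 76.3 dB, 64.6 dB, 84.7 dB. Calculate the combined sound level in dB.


Formula: L_total = 10 * log10( sum(10^(Li/10)) )
  Source 1: 10^(76.3/10) = 42657951.8802
  Source 2: 10^(64.6/10) = 2884031.5031
  Source 3: 10^(84.7/10) = 295120922.6666
Sum of linear values = 340662906.0499
L_total = 10 * log10(340662906.0499) = 85.32

85.32 dB


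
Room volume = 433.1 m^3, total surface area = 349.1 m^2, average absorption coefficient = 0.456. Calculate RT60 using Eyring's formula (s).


Given values:
  V = 433.1 m^3, S = 349.1 m^2, alpha = 0.456
Formula: RT60 = 0.161 * V / (-S * ln(1 - alpha))
Compute ln(1 - 0.456) = ln(0.544) = -0.608806
Denominator: -349.1 * -0.608806 = 212.5342
Numerator: 0.161 * 433.1 = 69.7291
RT60 = 69.7291 / 212.5342 = 0.328

0.328 s


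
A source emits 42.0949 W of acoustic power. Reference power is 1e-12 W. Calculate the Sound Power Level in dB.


Given values:
  W = 42.0949 W
  W_ref = 1e-12 W
Formula: SWL = 10 * log10(W / W_ref)
Compute ratio: W / W_ref = 42094900000000
Compute log10: log10(42094900000000) = 13.624229
Multiply: SWL = 10 * 13.624229 = 136.24

136.24 dB


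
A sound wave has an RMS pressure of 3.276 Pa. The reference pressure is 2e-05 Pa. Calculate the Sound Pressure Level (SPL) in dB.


Given values:
  p = 3.276 Pa
  p_ref = 2e-05 Pa
Formula: SPL = 20 * log10(p / p_ref)
Compute ratio: p / p_ref = 3.276 / 2e-05 = 163800
Compute log10: log10(163800) = 5.214314
Multiply: SPL = 20 * 5.214314 = 104.29

104.29 dB


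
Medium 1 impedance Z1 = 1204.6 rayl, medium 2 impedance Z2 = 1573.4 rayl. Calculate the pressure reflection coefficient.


Given values:
  Z1 = 1204.6 rayl, Z2 = 1573.4 rayl
Formula: R = (Z2 - Z1) / (Z2 + Z1)
Numerator: Z2 - Z1 = 1573.4 - 1204.6 = 368.8
Denominator: Z2 + Z1 = 1573.4 + 1204.6 = 2778.0
R = 368.8 / 2778.0 = 0.1328

0.1328


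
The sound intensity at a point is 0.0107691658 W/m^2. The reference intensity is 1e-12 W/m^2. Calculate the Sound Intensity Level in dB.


Given values:
  I = 0.0107691658 W/m^2
  I_ref = 1e-12 W/m^2
Formula: SIL = 10 * log10(I / I_ref)
Compute ratio: I / I_ref = 10769165800
Compute log10: log10(10769165800) = 10.032182
Multiply: SIL = 10 * 10.032182 = 100.32

100.32 dB


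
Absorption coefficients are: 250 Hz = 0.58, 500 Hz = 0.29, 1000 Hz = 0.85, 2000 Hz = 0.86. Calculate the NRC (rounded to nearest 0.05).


Given values:
  a_250 = 0.58, a_500 = 0.29
  a_1000 = 0.85, a_2000 = 0.86
Formula: NRC = (a250 + a500 + a1000 + a2000) / 4
Sum = 0.58 + 0.29 + 0.85 + 0.86 = 2.58
NRC = 2.58 / 4 = 0.645
Rounded to nearest 0.05: 0.65

0.65


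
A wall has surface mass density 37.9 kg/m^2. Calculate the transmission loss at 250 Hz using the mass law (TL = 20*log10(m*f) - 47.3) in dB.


Given values:
  m = 37.9 kg/m^2, f = 250 Hz
Formula: TL = 20 * log10(m * f) - 47.3
Compute m * f = 37.9 * 250 = 9475.0
Compute log10(9475.0) = 3.976579
Compute 20 * 3.976579 = 79.5316
TL = 79.5316 - 47.3 = 32.23

32.23 dB


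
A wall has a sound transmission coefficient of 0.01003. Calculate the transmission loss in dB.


Given values:
  tau = 0.01003
Formula: TL = 10 * log10(1 / tau)
Compute 1 / tau = 1 / 0.01003 = 99.7009
Compute log10(99.7009) = 1.998699
TL = 10 * 1.998699 = 19.99

19.99 dB


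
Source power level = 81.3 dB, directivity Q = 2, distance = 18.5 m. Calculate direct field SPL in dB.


Given values:
  Lw = 81.3 dB, Q = 2, r = 18.5 m
Formula: SPL = Lw + 10 * log10(Q / (4 * pi * r^2))
Compute 4 * pi * r^2 = 4 * pi * 18.5^2 = 4300.8403
Compute Q / denom = 2 / 4300.8403 = 0.00046503
Compute 10 * log10(0.00046503) = -33.3252
SPL = 81.3 + (-33.3252) = 47.97

47.97 dB


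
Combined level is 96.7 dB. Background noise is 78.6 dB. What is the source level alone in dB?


Given values:
  L_total = 96.7 dB, L_bg = 78.6 dB
Formula: L_source = 10 * log10(10^(L_total/10) - 10^(L_bg/10))
Convert to linear:
  10^(96.7/10) = 4677351412.872
  10^(78.6/10) = 72443596.0075
Difference: 4677351412.872 - 72443596.0075 = 4604907816.8645
L_source = 10 * log10(4604907816.8645) = 96.63

96.63 dB


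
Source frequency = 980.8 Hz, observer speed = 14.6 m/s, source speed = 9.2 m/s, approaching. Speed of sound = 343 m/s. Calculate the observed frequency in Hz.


Given values:
  f_s = 980.8 Hz, v_o = 14.6 m/s, v_s = 9.2 m/s
  Direction: approaching
Formula: f_o = f_s * (c + v_o) / (c - v_s)
Numerator: c + v_o = 343 + 14.6 = 357.6
Denominator: c - v_s = 343 - 9.2 = 333.8
f_o = 980.8 * 357.6 / 333.8 = 1050.73

1050.73 Hz


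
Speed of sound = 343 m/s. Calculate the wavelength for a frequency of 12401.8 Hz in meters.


Given values:
  c = 343 m/s, f = 12401.8 Hz
Formula: lambda = c / f
lambda = 343 / 12401.8
lambda = 0.0277

0.0277 m


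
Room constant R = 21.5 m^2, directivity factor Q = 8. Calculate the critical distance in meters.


Given values:
  R = 21.5 m^2, Q = 8
Formula: d_c = 0.141 * sqrt(Q * R)
Compute Q * R = 8 * 21.5 = 172.0
Compute sqrt(172.0) = 13.1149
d_c = 0.141 * 13.1149 = 1.849

1.849 m


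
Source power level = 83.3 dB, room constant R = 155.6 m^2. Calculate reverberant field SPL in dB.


Given values:
  Lw = 83.3 dB, R = 155.6 m^2
Formula: SPL = Lw + 10 * log10(4 / R)
Compute 4 / R = 4 / 155.6 = 0.025707
Compute 10 * log10(0.025707) = -15.8995
SPL = 83.3 + (-15.8995) = 67.4

67.4 dB


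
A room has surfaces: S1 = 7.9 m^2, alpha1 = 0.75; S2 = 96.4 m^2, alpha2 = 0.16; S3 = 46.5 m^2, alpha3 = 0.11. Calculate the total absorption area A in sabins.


Given surfaces:
  Surface 1: 7.9 * 0.75 = 5.925
  Surface 2: 96.4 * 0.16 = 15.424
  Surface 3: 46.5 * 0.11 = 5.115
Formula: A = sum(Si * alpha_i)
A = 5.925 + 15.424 + 5.115
A = 26.46

26.46 sabins


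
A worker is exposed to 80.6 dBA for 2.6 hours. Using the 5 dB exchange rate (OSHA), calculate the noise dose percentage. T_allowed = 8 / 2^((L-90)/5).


Given values:
  L = 80.6 dBA, T = 2.6 hours
Formula: T_allowed = 8 / 2^((L - 90) / 5)
Compute exponent: (80.6 - 90) / 5 = -1.88
Compute 2^(-1.88) = 0.271684
T_allowed = 8 / 0.271684 = 29.445974 hours
Dose = (T / T_allowed) * 100
Dose = (2.6 / 29.445974) * 100 = 8.83

8.83 %


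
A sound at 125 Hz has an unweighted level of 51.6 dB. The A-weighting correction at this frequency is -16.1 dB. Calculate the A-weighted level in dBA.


Given values:
  SPL = 51.6 dB
  A-weighting at 125 Hz = -16.1 dB
Formula: L_A = SPL + A_weight
L_A = 51.6 + (-16.1)
L_A = 35.5

35.5 dBA


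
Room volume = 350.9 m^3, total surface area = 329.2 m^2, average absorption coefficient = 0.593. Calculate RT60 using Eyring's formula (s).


Given values:
  V = 350.9 m^3, S = 329.2 m^2, alpha = 0.593
Formula: RT60 = 0.161 * V / (-S * ln(1 - alpha))
Compute ln(1 - 0.593) = ln(0.407) = -0.898942
Denominator: -329.2 * -0.898942 = 295.9317
Numerator: 0.161 * 350.9 = 56.4949
RT60 = 56.4949 / 295.9317 = 0.191

0.191 s


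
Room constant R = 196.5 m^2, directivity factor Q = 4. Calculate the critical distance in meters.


Given values:
  R = 196.5 m^2, Q = 4
Formula: d_c = 0.141 * sqrt(Q * R)
Compute Q * R = 4 * 196.5 = 786.0
Compute sqrt(786.0) = 28.0357
d_c = 0.141 * 28.0357 = 3.953

3.953 m


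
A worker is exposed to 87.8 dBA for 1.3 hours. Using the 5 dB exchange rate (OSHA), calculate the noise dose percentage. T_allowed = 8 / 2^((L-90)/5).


Given values:
  L = 87.8 dBA, T = 1.3 hours
Formula: T_allowed = 8 / 2^((L - 90) / 5)
Compute exponent: (87.8 - 90) / 5 = -0.44
Compute 2^(-0.44) = 0.737135
T_allowed = 8 / 0.737135 = 10.852829 hours
Dose = (T / T_allowed) * 100
Dose = (1.3 / 10.852829) * 100 = 11.98

11.98 %


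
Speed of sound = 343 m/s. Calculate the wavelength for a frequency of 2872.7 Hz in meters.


Given values:
  c = 343 m/s, f = 2872.7 Hz
Formula: lambda = c / f
lambda = 343 / 2872.7
lambda = 0.1194

0.1194 m


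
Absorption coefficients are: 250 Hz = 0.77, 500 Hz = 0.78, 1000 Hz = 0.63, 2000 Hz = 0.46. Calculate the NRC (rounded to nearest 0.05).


Given values:
  a_250 = 0.77, a_500 = 0.78
  a_1000 = 0.63, a_2000 = 0.46
Formula: NRC = (a250 + a500 + a1000 + a2000) / 4
Sum = 0.77 + 0.78 + 0.63 + 0.46 = 2.64
NRC = 2.64 / 4 = 0.66
Rounded to nearest 0.05: 0.65

0.65


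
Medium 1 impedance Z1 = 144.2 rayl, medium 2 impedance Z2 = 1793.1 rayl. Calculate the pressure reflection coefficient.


Given values:
  Z1 = 144.2 rayl, Z2 = 1793.1 rayl
Formula: R = (Z2 - Z1) / (Z2 + Z1)
Numerator: Z2 - Z1 = 1793.1 - 144.2 = 1648.9
Denominator: Z2 + Z1 = 1793.1 + 144.2 = 1937.3
R = 1648.9 / 1937.3 = 0.8511

0.8511


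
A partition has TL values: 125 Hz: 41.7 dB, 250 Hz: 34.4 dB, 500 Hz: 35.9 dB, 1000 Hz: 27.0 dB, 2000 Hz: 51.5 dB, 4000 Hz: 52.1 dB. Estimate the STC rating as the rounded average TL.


Given TL values at each frequency:
  125 Hz: 41.7 dB
  250 Hz: 34.4 dB
  500 Hz: 35.9 dB
  1000 Hz: 27.0 dB
  2000 Hz: 51.5 dB
  4000 Hz: 52.1 dB
Formula: STC ~ round(average of TL values)
Sum = 41.7 + 34.4 + 35.9 + 27.0 + 51.5 + 52.1 = 242.6
Average = 242.6 / 6 = 40.43
Rounded: 40

40


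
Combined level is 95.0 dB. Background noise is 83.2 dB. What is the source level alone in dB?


Given values:
  L_total = 95.0 dB, L_bg = 83.2 dB
Formula: L_source = 10 * log10(10^(L_total/10) - 10^(L_bg/10))
Convert to linear:
  10^(95.0/10) = 3162277660.1684
  10^(83.2/10) = 208929613.0854
Difference: 3162277660.1684 - 208929613.0854 = 2953348047.083
L_source = 10 * log10(2953348047.083) = 94.7

94.7 dB


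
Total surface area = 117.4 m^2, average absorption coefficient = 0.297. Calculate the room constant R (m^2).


Given values:
  S = 117.4 m^2, alpha = 0.297
Formula: R = S * alpha / (1 - alpha)
Numerator: 117.4 * 0.297 = 34.8678
Denominator: 1 - 0.297 = 0.703
R = 34.8678 / 0.703 = 49.6

49.6 m^2


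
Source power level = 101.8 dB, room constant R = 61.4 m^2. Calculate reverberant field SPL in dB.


Given values:
  Lw = 101.8 dB, R = 61.4 m^2
Formula: SPL = Lw + 10 * log10(4 / R)
Compute 4 / R = 4 / 61.4 = 0.065147
Compute 10 * log10(0.065147) = -11.8611
SPL = 101.8 + (-11.8611) = 89.94

89.94 dB


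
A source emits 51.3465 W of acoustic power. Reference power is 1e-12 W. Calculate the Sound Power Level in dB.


Given values:
  W = 51.3465 W
  W_ref = 1e-12 W
Formula: SWL = 10 * log10(W / W_ref)
Compute ratio: W / W_ref = 51346500000000
Compute log10: log10(51346500000000) = 13.710511
Multiply: SWL = 10 * 13.710511 = 137.11

137.11 dB


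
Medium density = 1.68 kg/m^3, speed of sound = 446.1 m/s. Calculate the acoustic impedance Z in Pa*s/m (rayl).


Given values:
  rho = 1.68 kg/m^3
  c = 446.1 m/s
Formula: Z = rho * c
Z = 1.68 * 446.1
Z = 749.45

749.45 rayl


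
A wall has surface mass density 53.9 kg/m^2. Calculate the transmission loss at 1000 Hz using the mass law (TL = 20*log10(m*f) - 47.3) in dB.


Given values:
  m = 53.9 kg/m^2, f = 1000 Hz
Formula: TL = 20 * log10(m * f) - 47.3
Compute m * f = 53.9 * 1000 = 53900.0
Compute log10(53900.0) = 4.731589
Compute 20 * 4.731589 = 94.6318
TL = 94.6318 - 47.3 = 47.33

47.33 dB


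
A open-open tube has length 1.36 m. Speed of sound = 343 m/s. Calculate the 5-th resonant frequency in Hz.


Given values:
  Tube type: open-open, L = 1.36 m, c = 343 m/s, n = 5
Formula: f_n = n * c / (2 * L)
Compute 2 * L = 2 * 1.36 = 2.72
f = 5 * 343 / 2.72
f = 630.51

630.51 Hz


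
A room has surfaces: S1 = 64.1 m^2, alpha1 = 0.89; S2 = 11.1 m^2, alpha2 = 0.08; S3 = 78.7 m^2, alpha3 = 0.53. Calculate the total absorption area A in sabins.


Given surfaces:
  Surface 1: 64.1 * 0.89 = 57.049
  Surface 2: 11.1 * 0.08 = 0.888
  Surface 3: 78.7 * 0.53 = 41.711
Formula: A = sum(Si * alpha_i)
A = 57.049 + 0.888 + 41.711
A = 99.65

99.65 sabins


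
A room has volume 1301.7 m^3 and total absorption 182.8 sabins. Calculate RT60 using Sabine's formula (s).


Given values:
  V = 1301.7 m^3
  A = 182.8 sabins
Formula: RT60 = 0.161 * V / A
Numerator: 0.161 * 1301.7 = 209.5737
RT60 = 209.5737 / 182.8 = 1.146

1.146 s


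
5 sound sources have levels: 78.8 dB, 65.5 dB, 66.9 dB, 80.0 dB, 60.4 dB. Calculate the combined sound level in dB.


Formula: L_total = 10 * log10( sum(10^(Li/10)) )
  Source 1: 10^(78.8/10) = 75857757.5029
  Source 2: 10^(65.5/10) = 3548133.8923
  Source 3: 10^(66.9/10) = 4897788.1937
  Source 4: 10^(80.0/10) = 100000000.0
  Source 5: 10^(60.4/10) = 1096478.1961
Sum of linear values = 185400157.785
L_total = 10 * log10(185400157.785) = 82.68

82.68 dB


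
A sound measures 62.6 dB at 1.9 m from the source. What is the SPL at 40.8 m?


Given values:
  SPL1 = 62.6 dB, r1 = 1.9 m, r2 = 40.8 m
Formula: SPL2 = SPL1 - 20 * log10(r2 / r1)
Compute ratio: r2 / r1 = 40.8 / 1.9 = 21.4737
Compute log10: log10(21.4737) = 1.331907
Compute drop: 20 * 1.331907 = 26.6381
SPL2 = 62.6 - 26.6381 = 35.96

35.96 dB


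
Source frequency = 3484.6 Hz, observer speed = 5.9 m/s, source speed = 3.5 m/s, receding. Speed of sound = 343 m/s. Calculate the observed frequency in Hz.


Given values:
  f_s = 3484.6 Hz, v_o = 5.9 m/s, v_s = 3.5 m/s
  Direction: receding
Formula: f_o = f_s * (c - v_o) / (c + v_s)
Numerator: c - v_o = 343 - 5.9 = 337.1
Denominator: c + v_s = 343 + 3.5 = 346.5
f_o = 3484.6 * 337.1 / 346.5 = 3390.07

3390.07 Hz


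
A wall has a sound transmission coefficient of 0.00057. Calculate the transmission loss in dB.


Given values:
  tau = 0.00057
Formula: TL = 10 * log10(1 / tau)
Compute 1 / tau = 1 / 0.00057 = 1754.386
Compute log10(1754.386) = 3.244125
TL = 10 * 3.244125 = 32.44

32.44 dB


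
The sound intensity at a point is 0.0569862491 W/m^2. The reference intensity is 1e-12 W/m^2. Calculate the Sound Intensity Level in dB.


Given values:
  I = 0.0569862491 W/m^2
  I_ref = 1e-12 W/m^2
Formula: SIL = 10 * log10(I / I_ref)
Compute ratio: I / I_ref = 56986249100
Compute log10: log10(56986249100) = 10.75577
Multiply: SIL = 10 * 10.75577 = 107.56

107.56 dB


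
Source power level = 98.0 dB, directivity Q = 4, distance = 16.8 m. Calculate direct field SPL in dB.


Given values:
  Lw = 98.0 dB, Q = 4, r = 16.8 m
Formula: SPL = Lw + 10 * log10(Q / (4 * pi * r^2))
Compute 4 * pi * r^2 = 4 * pi * 16.8^2 = 3546.7324
Compute Q / denom = 4 / 3546.7324 = 0.0011278
Compute 10 * log10(0.0011278) = -29.4777
SPL = 98.0 + (-29.4777) = 68.52

68.52 dB


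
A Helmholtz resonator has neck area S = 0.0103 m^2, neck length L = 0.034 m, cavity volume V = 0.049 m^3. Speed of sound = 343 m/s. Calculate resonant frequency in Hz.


Given values:
  S = 0.0103 m^2, L = 0.034 m, V = 0.049 m^3, c = 343 m/s
Formula: f = (c / (2*pi)) * sqrt(S / (V * L))
Compute V * L = 0.049 * 0.034 = 0.001666
Compute S / (V * L) = 0.0103 / 0.001666 = 6.1825
Compute sqrt(6.1825) = 2.486463
Compute c / (2*pi) = 343 / 6.283185 = 54.590148
f = 54.590148 * 2.486463 = 135.74

135.74 Hz


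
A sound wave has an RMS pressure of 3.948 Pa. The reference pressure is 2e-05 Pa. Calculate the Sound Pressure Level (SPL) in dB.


Given values:
  p = 3.948 Pa
  p_ref = 2e-05 Pa
Formula: SPL = 20 * log10(p / p_ref)
Compute ratio: p / p_ref = 3.948 / 2e-05 = 197400
Compute log10: log10(197400) = 5.295347
Multiply: SPL = 20 * 5.295347 = 105.91

105.91 dB


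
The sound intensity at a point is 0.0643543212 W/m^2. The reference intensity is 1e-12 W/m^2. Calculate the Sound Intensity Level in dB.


Given values:
  I = 0.0643543212 W/m^2
  I_ref = 1e-12 W/m^2
Formula: SIL = 10 * log10(I / I_ref)
Compute ratio: I / I_ref = 64354321200
Compute log10: log10(64354321200) = 10.808578
Multiply: SIL = 10 * 10.808578 = 108.09

108.09 dB


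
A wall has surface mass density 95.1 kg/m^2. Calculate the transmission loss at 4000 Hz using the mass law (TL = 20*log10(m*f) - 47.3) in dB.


Given values:
  m = 95.1 kg/m^2, f = 4000 Hz
Formula: TL = 20 * log10(m * f) - 47.3
Compute m * f = 95.1 * 4000 = 380400.0
Compute log10(380400.0) = 5.580241
Compute 20 * 5.580241 = 111.6048
TL = 111.6048 - 47.3 = 64.3

64.3 dB


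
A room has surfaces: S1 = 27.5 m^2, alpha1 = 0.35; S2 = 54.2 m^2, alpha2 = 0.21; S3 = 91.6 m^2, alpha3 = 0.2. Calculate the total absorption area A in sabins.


Given surfaces:
  Surface 1: 27.5 * 0.35 = 9.625
  Surface 2: 54.2 * 0.21 = 11.382
  Surface 3: 91.6 * 0.2 = 18.32
Formula: A = sum(Si * alpha_i)
A = 9.625 + 11.382 + 18.32
A = 39.33

39.33 sabins


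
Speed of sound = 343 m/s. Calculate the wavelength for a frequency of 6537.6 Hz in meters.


Given values:
  c = 343 m/s, f = 6537.6 Hz
Formula: lambda = c / f
lambda = 343 / 6537.6
lambda = 0.0525

0.0525 m


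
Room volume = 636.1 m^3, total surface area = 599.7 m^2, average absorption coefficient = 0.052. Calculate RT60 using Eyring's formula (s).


Given values:
  V = 636.1 m^3, S = 599.7 m^2, alpha = 0.052
Formula: RT60 = 0.161 * V / (-S * ln(1 - alpha))
Compute ln(1 - 0.052) = ln(0.948) = -0.053401
Denominator: -599.7 * -0.053401 = 32.0246
Numerator: 0.161 * 636.1 = 102.4121
RT60 = 102.4121 / 32.0246 = 3.198

3.198 s


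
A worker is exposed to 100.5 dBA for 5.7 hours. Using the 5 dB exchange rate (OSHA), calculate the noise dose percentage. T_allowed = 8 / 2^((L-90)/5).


Given values:
  L = 100.5 dBA, T = 5.7 hours
Formula: T_allowed = 8 / 2^((L - 90) / 5)
Compute exponent: (100.5 - 90) / 5 = 2.1
Compute 2^(2.1) = 4.287094
T_allowed = 8 / 4.287094 = 1.866066 hours
Dose = (T / T_allowed) * 100
Dose = (5.7 / 1.866066) * 100 = 305.46

305.46 %


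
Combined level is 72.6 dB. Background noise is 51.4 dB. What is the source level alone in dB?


Given values:
  L_total = 72.6 dB, L_bg = 51.4 dB
Formula: L_source = 10 * log10(10^(L_total/10) - 10^(L_bg/10))
Convert to linear:
  10^(72.6/10) = 18197008.5861
  10^(51.4/10) = 138038.4265
Difference: 18197008.5861 - 138038.4265 = 18058970.1596
L_source = 10 * log10(18058970.1596) = 72.57

72.57 dB


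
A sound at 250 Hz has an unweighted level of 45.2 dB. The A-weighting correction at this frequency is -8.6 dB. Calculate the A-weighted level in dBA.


Given values:
  SPL = 45.2 dB
  A-weighting at 250 Hz = -8.6 dB
Formula: L_A = SPL + A_weight
L_A = 45.2 + (-8.6)
L_A = 36.6

36.6 dBA


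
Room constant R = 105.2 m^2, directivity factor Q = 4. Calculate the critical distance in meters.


Given values:
  R = 105.2 m^2, Q = 4
Formula: d_c = 0.141 * sqrt(Q * R)
Compute Q * R = 4 * 105.2 = 420.8
Compute sqrt(420.8) = 20.5134
d_c = 0.141 * 20.5134 = 2.892

2.892 m


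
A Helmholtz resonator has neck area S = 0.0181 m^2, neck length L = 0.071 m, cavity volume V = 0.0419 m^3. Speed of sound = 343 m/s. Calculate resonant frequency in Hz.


Given values:
  S = 0.0181 m^2, L = 0.071 m, V = 0.0419 m^3, c = 343 m/s
Formula: f = (c / (2*pi)) * sqrt(S / (V * L))
Compute V * L = 0.0419 * 0.071 = 0.0029749
Compute S / (V * L) = 0.0181 / 0.0029749 = 6.0842
Compute sqrt(6.0842) = 2.466617
Compute c / (2*pi) = 343 / 6.283185 = 54.590148
f = 54.590148 * 2.466617 = 134.65

134.65 Hz


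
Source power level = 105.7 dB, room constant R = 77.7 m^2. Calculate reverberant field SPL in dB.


Given values:
  Lw = 105.7 dB, R = 77.7 m^2
Formula: SPL = Lw + 10 * log10(4 / R)
Compute 4 / R = 4 / 77.7 = 0.05148
Compute 10 * log10(0.05148) = -12.8836
SPL = 105.7 + (-12.8836) = 92.82

92.82 dB


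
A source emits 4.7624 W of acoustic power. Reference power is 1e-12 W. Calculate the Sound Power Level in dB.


Given values:
  W = 4.7624 W
  W_ref = 1e-12 W
Formula: SWL = 10 * log10(W / W_ref)
Compute ratio: W / W_ref = 4762400000000
Compute log10: log10(4762400000000) = 12.677826
Multiply: SWL = 10 * 12.677826 = 126.78

126.78 dB


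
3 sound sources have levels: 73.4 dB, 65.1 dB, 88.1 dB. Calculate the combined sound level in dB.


Formula: L_total = 10 * log10( sum(10^(Li/10)) )
  Source 1: 10^(73.4/10) = 21877616.2395
  Source 2: 10^(65.1/10) = 3235936.5693
  Source 3: 10^(88.1/10) = 645654229.0347
Sum of linear values = 670767781.8435
L_total = 10 * log10(670767781.8435) = 88.27

88.27 dB


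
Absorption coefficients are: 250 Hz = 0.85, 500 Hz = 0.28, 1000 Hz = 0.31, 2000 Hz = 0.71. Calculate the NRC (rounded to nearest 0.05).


Given values:
  a_250 = 0.85, a_500 = 0.28
  a_1000 = 0.31, a_2000 = 0.71
Formula: NRC = (a250 + a500 + a1000 + a2000) / 4
Sum = 0.85 + 0.28 + 0.31 + 0.71 = 2.15
NRC = 2.15 / 4 = 0.5375
Rounded to nearest 0.05: 0.55

0.55


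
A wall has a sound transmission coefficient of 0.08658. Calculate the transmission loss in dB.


Given values:
  tau = 0.08658
Formula: TL = 10 * log10(1 / tau)
Compute 1 / tau = 1 / 0.08658 = 11.55
Compute log10(11.55) = 1.062582
TL = 10 * 1.062582 = 10.63

10.63 dB


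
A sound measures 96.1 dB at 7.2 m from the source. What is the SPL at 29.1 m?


Given values:
  SPL1 = 96.1 dB, r1 = 7.2 m, r2 = 29.1 m
Formula: SPL2 = SPL1 - 20 * log10(r2 / r1)
Compute ratio: r2 / r1 = 29.1 / 7.2 = 4.0417
Compute log10: log10(4.0417) = 0.606564
Compute drop: 20 * 0.606564 = 12.1313
SPL2 = 96.1 - 12.1313 = 83.97

83.97 dB


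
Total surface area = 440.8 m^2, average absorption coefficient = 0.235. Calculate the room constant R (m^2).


Given values:
  S = 440.8 m^2, alpha = 0.235
Formula: R = S * alpha / (1 - alpha)
Numerator: 440.8 * 0.235 = 103.588
Denominator: 1 - 0.235 = 0.765
R = 103.588 / 0.765 = 135.41

135.41 m^2


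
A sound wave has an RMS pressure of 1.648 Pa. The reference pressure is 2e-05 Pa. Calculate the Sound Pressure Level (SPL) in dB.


Given values:
  p = 1.648 Pa
  p_ref = 2e-05 Pa
Formula: SPL = 20 * log10(p / p_ref)
Compute ratio: p / p_ref = 1.648 / 2e-05 = 82400
Compute log10: log10(82400) = 4.915927
Multiply: SPL = 20 * 4.915927 = 98.32

98.32 dB


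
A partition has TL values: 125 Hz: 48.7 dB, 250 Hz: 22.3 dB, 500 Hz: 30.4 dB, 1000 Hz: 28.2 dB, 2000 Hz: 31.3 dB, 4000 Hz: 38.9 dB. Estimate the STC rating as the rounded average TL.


Given TL values at each frequency:
  125 Hz: 48.7 dB
  250 Hz: 22.3 dB
  500 Hz: 30.4 dB
  1000 Hz: 28.2 dB
  2000 Hz: 31.3 dB
  4000 Hz: 38.9 dB
Formula: STC ~ round(average of TL values)
Sum = 48.7 + 22.3 + 30.4 + 28.2 + 31.3 + 38.9 = 199.8
Average = 199.8 / 6 = 33.3
Rounded: 33

33


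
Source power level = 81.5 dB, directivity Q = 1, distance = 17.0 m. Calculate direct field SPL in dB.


Given values:
  Lw = 81.5 dB, Q = 1, r = 17.0 m
Formula: SPL = Lw + 10 * log10(Q / (4 * pi * r^2))
Compute 4 * pi * r^2 = 4 * pi * 17.0^2 = 3631.6811
Compute Q / denom = 1 / 3631.6811 = 0.00027535
Compute 10 * log10(0.00027535) = -35.6011
SPL = 81.5 + (-35.6011) = 45.9

45.9 dB


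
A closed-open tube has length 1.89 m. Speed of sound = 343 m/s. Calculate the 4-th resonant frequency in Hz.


Given values:
  Tube type: closed-open, L = 1.89 m, c = 343 m/s, n = 4
Formula: f_n = (2n - 1) * c / (4 * L)
Compute 2n - 1 = 2*4 - 1 = 7
Compute 4 * L = 4 * 1.89 = 7.56
f = 7 * 343 / 7.56
f = 317.59

317.59 Hz


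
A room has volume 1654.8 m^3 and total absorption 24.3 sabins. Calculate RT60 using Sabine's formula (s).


Given values:
  V = 1654.8 m^3
  A = 24.3 sabins
Formula: RT60 = 0.161 * V / A
Numerator: 0.161 * 1654.8 = 266.4228
RT60 = 266.4228 / 24.3 = 10.964

10.964 s


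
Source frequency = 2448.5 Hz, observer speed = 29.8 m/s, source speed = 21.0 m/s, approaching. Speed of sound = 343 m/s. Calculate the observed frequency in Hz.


Given values:
  f_s = 2448.5 Hz, v_o = 29.8 m/s, v_s = 21.0 m/s
  Direction: approaching
Formula: f_o = f_s * (c + v_o) / (c - v_s)
Numerator: c + v_o = 343 + 29.8 = 372.8
Denominator: c - v_s = 343 - 21.0 = 322.0
f_o = 2448.5 * 372.8 / 322.0 = 2834.79

2834.79 Hz


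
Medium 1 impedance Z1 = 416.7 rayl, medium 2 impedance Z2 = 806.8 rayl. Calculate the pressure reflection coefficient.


Given values:
  Z1 = 416.7 rayl, Z2 = 806.8 rayl
Formula: R = (Z2 - Z1) / (Z2 + Z1)
Numerator: Z2 - Z1 = 806.8 - 416.7 = 390.1
Denominator: Z2 + Z1 = 806.8 + 416.7 = 1223.5
R = 390.1 / 1223.5 = 0.3188

0.3188


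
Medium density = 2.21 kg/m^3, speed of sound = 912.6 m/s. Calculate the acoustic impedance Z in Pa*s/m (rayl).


Given values:
  rho = 2.21 kg/m^3
  c = 912.6 m/s
Formula: Z = rho * c
Z = 2.21 * 912.6
Z = 2016.85

2016.85 rayl
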